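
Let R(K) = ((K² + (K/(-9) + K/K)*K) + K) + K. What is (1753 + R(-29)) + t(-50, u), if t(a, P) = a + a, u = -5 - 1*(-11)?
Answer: 20822/9 ≈ 2313.6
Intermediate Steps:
u = 6 (u = -5 + 11 = 6)
t(a, P) = 2*a
R(K) = K² + 2*K + K*(1 - K/9) (R(K) = ((K² + (K*(-⅑) + 1)*K) + K) + K = ((K² + (-K/9 + 1)*K) + K) + K = ((K² + (1 - K/9)*K) + K) + K = ((K² + K*(1 - K/9)) + K) + K = (K + K² + K*(1 - K/9)) + K = K² + 2*K + K*(1 - K/9))
(1753 + R(-29)) + t(-50, u) = (1753 + (⅑)*(-29)*(27 + 8*(-29))) + 2*(-50) = (1753 + (⅑)*(-29)*(27 - 232)) - 100 = (1753 + (⅑)*(-29)*(-205)) - 100 = (1753 + 5945/9) - 100 = 21722/9 - 100 = 20822/9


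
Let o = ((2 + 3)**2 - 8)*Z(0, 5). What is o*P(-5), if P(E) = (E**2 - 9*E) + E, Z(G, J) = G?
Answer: 0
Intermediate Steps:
P(E) = E**2 - 8*E
o = 0 (o = ((2 + 3)**2 - 8)*0 = (5**2 - 8)*0 = (25 - 8)*0 = 17*0 = 0)
o*P(-5) = 0*(-5*(-8 - 5)) = 0*(-5*(-13)) = 0*65 = 0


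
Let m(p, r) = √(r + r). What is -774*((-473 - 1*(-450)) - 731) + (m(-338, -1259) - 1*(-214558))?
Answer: 798154 + I*√2518 ≈ 7.9815e+5 + 50.18*I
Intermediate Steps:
m(p, r) = √2*√r (m(p, r) = √(2*r) = √2*√r)
-774*((-473 - 1*(-450)) - 731) + (m(-338, -1259) - 1*(-214558)) = -774*((-473 - 1*(-450)) - 731) + (√2*√(-1259) - 1*(-214558)) = -774*((-473 + 450) - 731) + (√2*(I*√1259) + 214558) = -774*(-23 - 731) + (I*√2518 + 214558) = -774*(-754) + (214558 + I*√2518) = 583596 + (214558 + I*√2518) = 798154 + I*√2518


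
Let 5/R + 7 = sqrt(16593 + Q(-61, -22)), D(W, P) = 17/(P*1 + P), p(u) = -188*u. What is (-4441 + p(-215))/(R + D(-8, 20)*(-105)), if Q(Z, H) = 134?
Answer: -856842187656/1062696451 - 5756640*sqrt(16727)/1062696451 ≈ -806.99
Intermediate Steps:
D(W, P) = 17/(2*P) (D(W, P) = 17/(P + P) = 17/((2*P)) = 17*(1/(2*P)) = 17/(2*P))
R = 5/(-7 + sqrt(16727)) (R = 5/(-7 + sqrt(16593 + 134)) = 5/(-7 + sqrt(16727)) ≈ 0.040872)
(-4441 + p(-215))/(R + D(-8, 20)*(-105)) = (-4441 - 188*(-215))/((35/16678 + 5*sqrt(16727)/16678) + ((17/2)/20)*(-105)) = (-4441 + 40420)/((35/16678 + 5*sqrt(16727)/16678) + ((17/2)*(1/20))*(-105)) = 35979/((35/16678 + 5*sqrt(16727)/16678) + (17/40)*(-105)) = 35979/((35/16678 + 5*sqrt(16727)/16678) - 357/8) = 35979/(-2976883/66712 + 5*sqrt(16727)/16678)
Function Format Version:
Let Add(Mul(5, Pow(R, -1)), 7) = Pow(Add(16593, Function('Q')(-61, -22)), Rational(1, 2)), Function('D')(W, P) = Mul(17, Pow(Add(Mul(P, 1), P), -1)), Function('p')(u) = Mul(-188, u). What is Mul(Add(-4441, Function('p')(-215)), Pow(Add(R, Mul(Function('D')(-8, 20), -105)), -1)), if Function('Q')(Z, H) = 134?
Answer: Add(Rational(-856842187656, 1062696451), Mul(Rational(-5756640, 1062696451), Pow(16727, Rational(1, 2)))) ≈ -806.99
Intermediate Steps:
Function('D')(W, P) = Mul(Rational(17, 2), Pow(P, -1)) (Function('D')(W, P) = Mul(17, Pow(Add(P, P), -1)) = Mul(17, Pow(Mul(2, P), -1)) = Mul(17, Mul(Rational(1, 2), Pow(P, -1))) = Mul(Rational(17, 2), Pow(P, -1)))
R = Mul(5, Pow(Add(-7, Pow(16727, Rational(1, 2))), -1)) (R = Mul(5, Pow(Add(-7, Pow(Add(16593, 134), Rational(1, 2))), -1)) = Mul(5, Pow(Add(-7, Pow(16727, Rational(1, 2))), -1)) ≈ 0.040872)
Mul(Add(-4441, Function('p')(-215)), Pow(Add(R, Mul(Function('D')(-8, 20), -105)), -1)) = Mul(Add(-4441, Mul(-188, -215)), Pow(Add(Add(Rational(35, 16678), Mul(Rational(5, 16678), Pow(16727, Rational(1, 2)))), Mul(Mul(Rational(17, 2), Pow(20, -1)), -105)), -1)) = Mul(Add(-4441, 40420), Pow(Add(Add(Rational(35, 16678), Mul(Rational(5, 16678), Pow(16727, Rational(1, 2)))), Mul(Mul(Rational(17, 2), Rational(1, 20)), -105)), -1)) = Mul(35979, Pow(Add(Add(Rational(35, 16678), Mul(Rational(5, 16678), Pow(16727, Rational(1, 2)))), Mul(Rational(17, 40), -105)), -1)) = Mul(35979, Pow(Add(Add(Rational(35, 16678), Mul(Rational(5, 16678), Pow(16727, Rational(1, 2)))), Rational(-357, 8)), -1)) = Mul(35979, Pow(Add(Rational(-2976883, 66712), Mul(Rational(5, 16678), Pow(16727, Rational(1, 2)))), -1))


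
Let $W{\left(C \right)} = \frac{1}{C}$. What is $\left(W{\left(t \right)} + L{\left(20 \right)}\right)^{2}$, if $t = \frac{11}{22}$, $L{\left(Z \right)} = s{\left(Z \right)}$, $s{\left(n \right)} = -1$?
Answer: $1$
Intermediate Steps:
$L{\left(Z \right)} = -1$
$t = \frac{1}{2}$ ($t = 11 \cdot \frac{1}{22} = \frac{1}{2} \approx 0.5$)
$\left(W{\left(t \right)} + L{\left(20 \right)}\right)^{2} = \left(\frac{1}{\frac{1}{2}} - 1\right)^{2} = \left(2 - 1\right)^{2} = 1^{2} = 1$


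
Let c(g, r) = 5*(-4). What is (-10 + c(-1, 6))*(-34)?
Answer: 1020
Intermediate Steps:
c(g, r) = -20
(-10 + c(-1, 6))*(-34) = (-10 - 20)*(-34) = -30*(-34) = 1020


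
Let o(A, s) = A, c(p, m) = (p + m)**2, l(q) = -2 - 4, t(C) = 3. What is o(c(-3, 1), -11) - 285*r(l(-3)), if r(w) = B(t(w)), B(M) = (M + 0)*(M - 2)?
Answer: -851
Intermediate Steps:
B(M) = M*(-2 + M)
l(q) = -6
r(w) = 3 (r(w) = 3*(-2 + 3) = 3*1 = 3)
c(p, m) = (m + p)**2
o(c(-3, 1), -11) - 285*r(l(-3)) = (1 - 3)**2 - 285*3 = (-2)**2 - 855 = 4 - 855 = -851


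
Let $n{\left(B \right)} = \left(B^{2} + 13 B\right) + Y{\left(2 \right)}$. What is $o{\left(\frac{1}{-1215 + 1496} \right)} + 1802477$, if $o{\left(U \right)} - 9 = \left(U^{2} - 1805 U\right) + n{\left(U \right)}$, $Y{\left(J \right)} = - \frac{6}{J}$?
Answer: $\frac{142325356613}{78961} \approx 1.8025 \cdot 10^{6}$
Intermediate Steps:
$n{\left(B \right)} = -3 + B^{2} + 13 B$ ($n{\left(B \right)} = \left(B^{2} + 13 B\right) - \frac{6}{2} = \left(B^{2} + 13 B\right) - 3 = -3 + B^{2} + 13 B$)
$o{\left(U \right)} = 6 - 1792 U + 2 U^{2}$ ($o{\left(U \right)} = 9 + \left(\left(U^{2} - 1805 U\right) + \left(-3 + U^{2} + 13 U\right)\right) = 9 - \left(3 - 2 U^{2} + 1792 U\right) = 6 - 1792 U + 2 U^{2}$)
$o{\left(\frac{1}{-1215 + 1496} \right)} + 1802477 = \left(6 - \frac{1792}{-1215 + 1496} + 2 \left(\frac{1}{-1215 + 1496}\right)^{2}\right) + 1802477 = \left(6 - \frac{1792}{281} + 2 \left(\frac{1}{281}\right)^{2}\right) + 1802477 = \left(6 - \frac{1792}{281} + \frac{2}{78961}\right) + 1802477 = - \frac{29784}{78961} + 1802477 = \frac{142325356613}{78961}$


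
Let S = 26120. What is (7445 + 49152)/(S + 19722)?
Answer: 56597/45842 ≈ 1.2346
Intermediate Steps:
(7445 + 49152)/(S + 19722) = (7445 + 49152)/(26120 + 19722) = 56597/45842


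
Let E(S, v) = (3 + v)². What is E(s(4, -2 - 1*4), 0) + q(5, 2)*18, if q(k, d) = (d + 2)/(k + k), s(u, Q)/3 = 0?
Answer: 81/5 ≈ 16.200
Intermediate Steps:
s(u, Q) = 0 (s(u, Q) = 3*0 = 0)
q(k, d) = (2 + d)/(2*k) (q(k, d) = (2 + d)/((2*k)) = (2 + d)*(1/(2*k)) = (2 + d)/(2*k))
E(s(4, -2 - 1*4), 0) + q(5, 2)*18 = (3 + 0)² + ((½)*(2 + 2)/5)*18 = 3² + ((½)*(⅕)*4)*18 = 9 + (⅖)*18 = 9 + 36/5 = 81/5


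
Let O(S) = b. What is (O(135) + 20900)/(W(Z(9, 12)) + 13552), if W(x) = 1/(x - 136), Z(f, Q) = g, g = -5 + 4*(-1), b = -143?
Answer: 1003255/655013 ≈ 1.5317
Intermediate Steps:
O(S) = -143
g = -9 (g = -5 - 4 = -9)
Z(f, Q) = -9
W(x) = 1/(-136 + x)
(O(135) + 20900)/(W(Z(9, 12)) + 13552) = (-143 + 20900)/(1/(-136 - 9) + 13552) = 20757/(1/(-145) + 13552) = 20757/(-1/145 + 13552) = 20757/(1965039/145) = 20757*(145/1965039) = 1003255/655013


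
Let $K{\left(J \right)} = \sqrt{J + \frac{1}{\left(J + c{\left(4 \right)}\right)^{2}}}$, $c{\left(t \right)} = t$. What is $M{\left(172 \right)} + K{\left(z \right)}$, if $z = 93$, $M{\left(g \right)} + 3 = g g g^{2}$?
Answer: $875213053 + \frac{\sqrt{875038}}{97} \approx 8.7521 \cdot 10^{8}$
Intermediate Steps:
$M{\left(g \right)} = -3 + g^{4}$ ($M{\left(g \right)} = -3 + g g g^{2} = -3 + g^{2} g^{2} = -3 + g^{4}$)
$K{\left(J \right)} = \sqrt{J + \frac{1}{\left(4 + J\right)^{2}}}$ ($K{\left(J \right)} = \sqrt{J + \frac{1}{\left(J + 4\right)^{2}}} = \sqrt{J + \frac{1}{\left(4 + J\right)^{2}}}$)
$M{\left(172 \right)} + K{\left(z \right)} = \left(-3 + 172^{4}\right) + \sqrt{93 + \frac{1}{\left(4 + 93\right)^{2}}} = \left(-3 + 875213056\right) + \sqrt{93 + \frac{1}{9409}} = 875213053 + \sqrt{93 + \frac{1}{9409}} = 875213053 + \sqrt{\frac{875038}{9409}} = 875213053 + \frac{\sqrt{875038}}{97}$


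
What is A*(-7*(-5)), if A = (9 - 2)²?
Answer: 1715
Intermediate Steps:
A = 49 (A = 7² = 49)
A*(-7*(-5)) = 49*(-7*(-5)) = 49*35 = 1715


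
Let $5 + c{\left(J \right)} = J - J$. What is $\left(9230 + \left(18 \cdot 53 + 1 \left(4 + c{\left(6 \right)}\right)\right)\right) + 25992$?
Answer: $36175$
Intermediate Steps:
$c{\left(J \right)} = -5$ ($c{\left(J \right)} = -5 + \left(J - J\right) = -5 + 0 = -5$)
$\left(9230 + \left(18 \cdot 53 + 1 \left(4 + c{\left(6 \right)}\right)\right)\right) + 25992 = \left(9230 + \left(18 \cdot 53 + 1 \left(4 - 5\right)\right)\right) + 25992 = \left(9230 + \left(954 + 1 \left(-1\right)\right)\right) + 25992 = \left(9230 + \left(954 - 1\right)\right) + 25992 = \left(9230 + 953\right) + 25992 = 10183 + 25992 = 36175$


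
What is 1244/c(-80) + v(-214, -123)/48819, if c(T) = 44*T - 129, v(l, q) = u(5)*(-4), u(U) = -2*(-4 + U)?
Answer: -60701644/178140531 ≈ -0.34075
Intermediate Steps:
u(U) = 8 - 2*U
v(l, q) = 8 (v(l, q) = (8 - 2*5)*(-4) = (8 - 10)*(-4) = -2*(-4) = 8)
c(T) = -129 + 44*T
1244/c(-80) + v(-214, -123)/48819 = 1244/(-129 + 44*(-80)) + 8/48819 = 1244/(-129 - 3520) + 8*(1/48819) = 1244/(-3649) + 8/48819 = 1244*(-1/3649) + 8/48819 = -1244/3649 + 8/48819 = -60701644/178140531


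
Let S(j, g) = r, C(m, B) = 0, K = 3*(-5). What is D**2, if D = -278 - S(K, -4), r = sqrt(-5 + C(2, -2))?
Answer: (278 + I*sqrt(5))**2 ≈ 77279.0 + 1243.0*I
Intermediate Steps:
K = -15
r = I*sqrt(5) (r = sqrt(-5 + 0) = sqrt(-5) = I*sqrt(5) ≈ 2.2361*I)
S(j, g) = I*sqrt(5)
D = -278 - I*sqrt(5) ≈ -278.0 - 2.2361*I
D**2 = (-278 - I*sqrt(5))**2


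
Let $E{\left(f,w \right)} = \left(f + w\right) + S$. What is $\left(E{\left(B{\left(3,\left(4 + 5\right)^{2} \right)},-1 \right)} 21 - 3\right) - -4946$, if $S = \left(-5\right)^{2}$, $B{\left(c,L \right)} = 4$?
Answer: $5531$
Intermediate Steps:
$S = 25$
$E{\left(f,w \right)} = 25 + f + w$ ($E{\left(f,w \right)} = \left(f + w\right) + 25 = 25 + f + w$)
$\left(E{\left(B{\left(3,\left(4 + 5\right)^{2} \right)},-1 \right)} 21 - 3\right) - -4946 = \left(\left(25 + 4 - 1\right) 21 - 3\right) - -4946 = \left(28 \cdot 21 - 3\right) + 4946 = \left(588 - 3\right) + 4946 = 585 + 4946 = 5531$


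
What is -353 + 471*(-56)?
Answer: -26729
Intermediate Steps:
-353 + 471*(-56) = -353 - 26376 = -26729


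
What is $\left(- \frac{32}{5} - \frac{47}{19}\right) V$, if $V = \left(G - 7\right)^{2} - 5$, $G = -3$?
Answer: $-843$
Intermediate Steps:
$V = 95$ ($V = \left(-3 - 7\right)^{2} - 5 = \left(-10\right)^{2} - 5 = 100 - 5 = 95$)
$\left(- \frac{32}{5} - \frac{47}{19}\right) V = \left(- \frac{32}{5} - \frac{47}{19}\right) 95 = \left(- \frac{843}{95}\right) 95 = -843$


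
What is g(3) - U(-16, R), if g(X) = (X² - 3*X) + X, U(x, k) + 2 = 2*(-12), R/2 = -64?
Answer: 29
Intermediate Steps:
R = -128 (R = 2*(-64) = -128)
U(x, k) = -26 (U(x, k) = -2 + 2*(-12) = -2 - 24 = -26)
g(X) = X² - 2*X
g(3) - U(-16, R) = 3*(-2 + 3) - 1*(-26) = 3*1 + 26 = 3 + 26 = 29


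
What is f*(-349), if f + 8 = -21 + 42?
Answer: -4537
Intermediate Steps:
f = 13 (f = -8 + (-21 + 42) = -8 + 21 = 13)
f*(-349) = 13*(-349) = -4537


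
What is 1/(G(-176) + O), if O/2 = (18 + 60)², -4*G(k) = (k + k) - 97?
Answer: 4/49121 ≈ 8.1432e-5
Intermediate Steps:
G(k) = 97/4 - k/2 (G(k) = -((k + k) - 97)/4 = -(2*k - 97)/4 = -(-97 + 2*k)/4 = 97/4 - k/2)
O = 12168 (O = 2*(18 + 60)² = 2*78² = 2*6084 = 12168)
1/(G(-176) + O) = 1/((97/4 - ½*(-176)) + 12168) = 1/((97/4 + 88) + 12168) = 1/(449/4 + 12168) = 1/(49121/4) = 4/49121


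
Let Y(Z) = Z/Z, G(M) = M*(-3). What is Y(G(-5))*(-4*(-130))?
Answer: 520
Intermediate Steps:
G(M) = -3*M
Y(Z) = 1
Y(G(-5))*(-4*(-130)) = 1*(-4*(-130)) = 1*520 = 520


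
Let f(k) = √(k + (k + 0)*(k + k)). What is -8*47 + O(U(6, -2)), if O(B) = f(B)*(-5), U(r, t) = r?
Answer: -376 - 5*√78 ≈ -420.16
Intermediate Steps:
f(k) = √(k + 2*k²) (f(k) = √(k + k*(2*k)) = √(k + 2*k²))
O(B) = -5*√(B*(1 + 2*B)) (O(B) = √(B*(1 + 2*B))*(-5) = -5*√(B*(1 + 2*B)))
-8*47 + O(U(6, -2)) = -8*47 - 5*√6*√(1 + 2*6) = -376 - 5*√6*√(1 + 12) = -376 - 5*√78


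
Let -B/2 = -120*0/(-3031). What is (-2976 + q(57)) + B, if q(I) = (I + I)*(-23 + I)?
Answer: 900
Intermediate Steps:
q(I) = 2*I*(-23 + I) (q(I) = (2*I)*(-23 + I) = 2*I*(-23 + I))
B = 0 (B = -2*(-120*0)/(-3031) = -0*(-1)/3031 = -2*0 = 0)
(-2976 + q(57)) + B = (-2976 + 2*57*(-23 + 57)) + 0 = (-2976 + 2*57*34) + 0 = (-2976 + 3876) + 0 = 900 + 0 = 900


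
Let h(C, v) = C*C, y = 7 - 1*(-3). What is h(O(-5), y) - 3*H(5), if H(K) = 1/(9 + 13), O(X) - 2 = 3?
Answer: 547/22 ≈ 24.864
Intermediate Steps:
O(X) = 5 (O(X) = 2 + 3 = 5)
y = 10 (y = 7 + 3 = 10)
h(C, v) = C**2
H(K) = 1/22
h(O(-5), y) - 3*H(5) = 5**2 - 3*1/22 = 25 - 3/22 = 547/22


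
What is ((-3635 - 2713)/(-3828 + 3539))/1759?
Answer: 6348/508351 ≈ 0.012487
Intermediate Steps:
((-3635 - 2713)/(-3828 + 3539))/1759 = -6348/(-289)*(1/1759) = -6348*(-1/289)*(1/1759) = (6348/289)*(1/1759) = 6348/508351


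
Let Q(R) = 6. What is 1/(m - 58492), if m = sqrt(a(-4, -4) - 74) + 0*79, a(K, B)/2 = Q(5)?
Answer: -29246/1710657063 - I*sqrt(62)/3421314126 ≈ -1.7096e-5 - 2.3015e-9*I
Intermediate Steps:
a(K, B) = 12 (a(K, B) = 2*6 = 12)
m = I*sqrt(62) (m = sqrt(12 - 74) + 0*79 = sqrt(-62) + 0 = I*sqrt(62) + 0 = I*sqrt(62) ≈ 7.874*I)
1/(m - 58492) = 1/(I*sqrt(62) - 58492) = 1/(-58492 + I*sqrt(62))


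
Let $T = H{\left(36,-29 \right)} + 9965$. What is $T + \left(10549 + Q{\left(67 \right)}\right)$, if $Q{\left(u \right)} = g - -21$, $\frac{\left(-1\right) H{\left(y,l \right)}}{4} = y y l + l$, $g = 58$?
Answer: $171045$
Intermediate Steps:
$H{\left(y,l \right)} = - 4 l - 4 l y^{2}$ ($H{\left(y,l \right)} = - 4 \left(y y l + l\right) = - 4 \left(y^{2} l + l\right) = - 4 \left(l y^{2} + l\right) = - 4 \left(l + l y^{2}\right) = - 4 l - 4 l y^{2}$)
$Q{\left(u \right)} = 79$ ($Q{\left(u \right)} = 58 - -21 = 58 + 21 = 79$)
$T = 160417$ ($T = \left(-4\right) \left(-29\right) \left(1 + 36^{2}\right) + 9965 = \left(-4\right) \left(-29\right) \left(1 + 1296\right) + 9965 = \left(-4\right) \left(-29\right) 1297 + 9965 = 150452 + 9965 = 160417$)
$T + \left(10549 + Q{\left(67 \right)}\right) = 160417 + \left(10549 + 79\right) = 160417 + 10628 = 171045$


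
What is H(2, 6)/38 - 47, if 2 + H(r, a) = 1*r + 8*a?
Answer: -869/19 ≈ -45.737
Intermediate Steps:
H(r, a) = -2 + r + 8*a (H(r, a) = -2 + (1*r + 8*a) = -2 + (r + 8*a) = -2 + r + 8*a)
H(2, 6)/38 - 47 = (-2 + 2 + 8*6)/38 - 47 = (-2 + 2 + 48)*(1/38) - 47 = 48*(1/38) - 47 = 24/19 - 47 = -869/19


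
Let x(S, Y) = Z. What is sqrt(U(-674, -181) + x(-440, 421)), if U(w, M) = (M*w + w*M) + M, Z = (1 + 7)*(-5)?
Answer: sqrt(243767) ≈ 493.73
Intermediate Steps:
Z = -40 (Z = 8*(-5) = -40)
x(S, Y) = -40
U(w, M) = M + 2*M*w (U(w, M) = (M*w + M*w) + M = 2*M*w + M = M + 2*M*w)
sqrt(U(-674, -181) + x(-440, 421)) = sqrt(-181*(1 + 2*(-674)) - 40) = sqrt(-181*(1 - 1348) - 40) = sqrt(-181*(-1347) - 40) = sqrt(243807 - 40) = sqrt(243767)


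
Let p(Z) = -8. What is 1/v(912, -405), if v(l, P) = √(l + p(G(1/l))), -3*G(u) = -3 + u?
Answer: √226/452 ≈ 0.033260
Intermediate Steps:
G(u) = 1 - u/3 (G(u) = -(-3 + u)/3 = 1 - u/3)
v(l, P) = √(-8 + l) (v(l, P) = √(l - 8) = √(-8 + l))
1/v(912, -405) = 1/(√(-8 + 912)) = 1/(√904) = 1/(2*√226) = √226/452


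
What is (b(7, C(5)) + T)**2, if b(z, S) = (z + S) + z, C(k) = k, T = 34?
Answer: 2809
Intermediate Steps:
b(z, S) = S + 2*z (b(z, S) = (S + z) + z = S + 2*z)
(b(7, C(5)) + T)**2 = ((5 + 2*7) + 34)**2 = ((5 + 14) + 34)**2 = (19 + 34)**2 = 53**2 = 2809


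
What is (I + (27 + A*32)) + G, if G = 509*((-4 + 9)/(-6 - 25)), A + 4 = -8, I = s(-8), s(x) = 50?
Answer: -12062/31 ≈ -389.10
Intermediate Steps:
I = 50
A = -12 (A = -4 - 8 = -12)
G = -2545/31 (G = 509*(5/(-31)) = 509*(5*(-1/31)) = 509*(-5/31) = -2545/31 ≈ -82.097)
(I + (27 + A*32)) + G = (50 + (27 - 12*32)) - 2545/31 = (50 + (27 - 384)) - 2545/31 = (50 - 357) - 2545/31 = -307 - 2545/31 = -12062/31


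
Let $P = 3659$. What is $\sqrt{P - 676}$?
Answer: $\sqrt{2983} \approx 54.617$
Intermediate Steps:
$\sqrt{P - 676} = \sqrt{3659 - 676} = \sqrt{2983}$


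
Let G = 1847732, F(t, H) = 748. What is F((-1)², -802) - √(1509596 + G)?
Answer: 748 - 4*√209833 ≈ -1084.3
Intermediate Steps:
F((-1)², -802) - √(1509596 + G) = 748 - √(1509596 + 1847732) = 748 - √3357328 = 748 - 4*√209833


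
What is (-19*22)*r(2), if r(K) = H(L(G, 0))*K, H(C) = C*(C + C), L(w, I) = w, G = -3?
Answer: -15048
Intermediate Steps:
H(C) = 2*C² (H(C) = C*(2*C) = 2*C²)
r(K) = 18*K (r(K) = (2*(-3)²)*K = (2*9)*K = 18*K)
(-19*22)*r(2) = (-19*22)*(18*2) = -418*36 = -15048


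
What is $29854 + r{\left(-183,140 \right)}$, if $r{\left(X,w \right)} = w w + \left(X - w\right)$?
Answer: $49131$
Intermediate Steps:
$r{\left(X,w \right)} = X + w^{2} - w$ ($r{\left(X,w \right)} = w^{2} + \left(X - w\right) = X + w^{2} - w$)
$29854 + r{\left(-183,140 \right)} = 29854 - \left(323 - 19600\right) = 29854 - -19277 = 29854 + 19277 = 49131$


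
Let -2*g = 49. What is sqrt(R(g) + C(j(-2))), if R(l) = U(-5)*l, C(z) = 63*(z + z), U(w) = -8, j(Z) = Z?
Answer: 2*I*sqrt(14) ≈ 7.4833*I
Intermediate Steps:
g = -49/2 (g = -1/2*49 = -49/2 ≈ -24.500)
C(z) = 126*z (C(z) = 63*(2*z) = 126*z)
R(l) = -8*l
sqrt(R(g) + C(j(-2))) = sqrt(-8*(-49/2) + 126*(-2)) = sqrt(196 - 252) = sqrt(-56) = 2*I*sqrt(14)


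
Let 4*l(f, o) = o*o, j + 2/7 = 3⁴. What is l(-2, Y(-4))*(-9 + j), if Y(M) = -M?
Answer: 2008/7 ≈ 286.86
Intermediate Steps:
j = 565/7 (j = -2/7 + 3⁴ = -2/7 + 81 = 565/7 ≈ 80.714)
l(f, o) = o²/4 (l(f, o) = (o*o)/4 = o²/4)
l(-2, Y(-4))*(-9 + j) = ((-1*(-4))²/4)*(-9 + 565/7) = ((¼)*4²)*(502/7) = ((¼)*16)*(502/7) = 4*(502/7) = 2008/7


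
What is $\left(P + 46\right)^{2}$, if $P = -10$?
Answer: $1296$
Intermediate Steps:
$\left(P + 46\right)^{2} = \left(-10 + 46\right)^{2} = 36^{2} = 1296$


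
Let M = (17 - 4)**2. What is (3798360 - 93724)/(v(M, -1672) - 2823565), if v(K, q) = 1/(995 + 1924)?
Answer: -5406916242/4120993117 ≈ -1.3120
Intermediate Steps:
M = 169 (M = 13**2 = 169)
v(K, q) = 1/2919
(3798360 - 93724)/(v(M, -1672) - 2823565) = (3798360 - 93724)/(1/2919 - 2823565) = 3704636/(-8241986234/2919) = 3704636*(-2919/8241986234) = -5406916242/4120993117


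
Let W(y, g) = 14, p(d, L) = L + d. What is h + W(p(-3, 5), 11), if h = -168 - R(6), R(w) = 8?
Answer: -162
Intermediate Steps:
h = -176 (h = -168 - 1*8 = -168 - 8 = -176)
h + W(p(-3, 5), 11) = -176 + 14 = -162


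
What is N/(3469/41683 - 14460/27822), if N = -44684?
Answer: 8636705428564/84370277 ≈ 1.0237e+5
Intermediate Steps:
N/(3469/41683 - 14460/27822) = -44684/(3469/41683 - 14460/27822) = -44684/(3469*(1/41683) - 14460*1/27822) = -44684/(3469/41683 - 2410/4637) = -44684/(-84370277/193284071) = -44684*(-193284071/84370277) = 8636705428564/84370277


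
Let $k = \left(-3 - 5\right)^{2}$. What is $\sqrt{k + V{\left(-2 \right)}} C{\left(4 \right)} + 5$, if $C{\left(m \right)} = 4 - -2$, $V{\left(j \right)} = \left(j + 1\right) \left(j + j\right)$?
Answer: $5 + 12 \sqrt{17} \approx 54.477$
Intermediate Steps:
$k = 64$ ($k = \left(-8\right)^{2} = 64$)
$V{\left(j \right)} = 2 j \left(1 + j\right)$ ($V{\left(j \right)} = \left(1 + j\right) 2 j = 2 j \left(1 + j\right)$)
$C{\left(m \right)} = 6$ ($C{\left(m \right)} = 4 + 2 = 6$)
$\sqrt{k + V{\left(-2 \right)}} C{\left(4 \right)} + 5 = \sqrt{64 + 2 \left(-2\right) \left(1 - 2\right)} 6 + 5 = \sqrt{64 + 2 \left(-2\right) \left(-1\right)} 6 + 5 = \sqrt{64 + 4} \cdot 6 + 5 = \sqrt{68} \cdot 6 + 5 = 2 \sqrt{17} \cdot 6 + 5 = 12 \sqrt{17} + 5 = 5 + 12 \sqrt{17}$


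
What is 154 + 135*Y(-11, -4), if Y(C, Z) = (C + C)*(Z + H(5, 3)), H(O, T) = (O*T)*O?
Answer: -210716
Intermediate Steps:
H(O, T) = T*O**2
Y(C, Z) = 2*C*(75 + Z) (Y(C, Z) = (C + C)*(Z + 3*5**2) = (2*C)*(Z + 3*25) = (2*C)*(Z + 75) = (2*C)*(75 + Z) = 2*C*(75 + Z))
154 + 135*Y(-11, -4) = 154 + 135*(2*(-11)*(75 - 4)) = 154 + 135*(2*(-11)*71) = 154 + 135*(-1562) = 154 - 210870 = -210716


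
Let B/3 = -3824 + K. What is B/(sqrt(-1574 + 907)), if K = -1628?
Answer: 564*I*sqrt(667)/23 ≈ 633.31*I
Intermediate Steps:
B = -16356 (B = 3*(-3824 - 1628) = 3*(-5452) = -16356)
B/(sqrt(-1574 + 907)) = -16356/sqrt(-1574 + 907) = -16356*(-I*sqrt(667)/667) = -(-564)*I*sqrt(667)/23 = 564*I*sqrt(667)/23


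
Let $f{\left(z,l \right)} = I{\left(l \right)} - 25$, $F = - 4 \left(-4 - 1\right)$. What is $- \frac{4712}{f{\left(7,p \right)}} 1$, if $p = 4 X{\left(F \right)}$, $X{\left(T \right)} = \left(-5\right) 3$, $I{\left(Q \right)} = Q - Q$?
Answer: $\frac{4712}{25} \approx 188.48$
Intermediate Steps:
$F = 20$ ($F = \left(-4\right) \left(-5\right) = 20$)
$I{\left(Q \right)} = 0$
$X{\left(T \right)} = -15$
$p = -60$ ($p = 4 \left(-15\right) = -60$)
$f{\left(z,l \right)} = -25$ ($f{\left(z,l \right)} = 0 - 25 = -25$)
$- \frac{4712}{f{\left(7,p \right)}} 1 = - \frac{4712}{-25} \cdot 1 = \left(-4712\right) \left(- \frac{1}{25}\right) 1 = \frac{4712}{25} \cdot 1 = \frac{4712}{25}$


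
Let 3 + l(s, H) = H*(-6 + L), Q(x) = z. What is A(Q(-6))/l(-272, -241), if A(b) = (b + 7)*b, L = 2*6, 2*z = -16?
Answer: -8/1449 ≈ -0.0055211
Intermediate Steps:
z = -8 (z = (½)*(-16) = -8)
L = 12
Q(x) = -8
l(s, H) = -3 + 6*H (l(s, H) = -3 + H*(-6 + 12) = -3 + H*6 = -3 + 6*H)
A(b) = b*(7 + b) (A(b) = (7 + b)*b = b*(7 + b))
A(Q(-6))/l(-272, -241) = (-8*(7 - 8))/(-3 + 6*(-241)) = (-8*(-1))/(-3 - 1446) = 8/(-1449) = 8*(-1/1449) = -8/1449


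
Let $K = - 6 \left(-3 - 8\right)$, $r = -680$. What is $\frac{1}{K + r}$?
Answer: $- \frac{1}{614} \approx -0.0016287$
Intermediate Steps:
$K = 66$ ($K = \left(-6\right) \left(-11\right) = 66$)
$\frac{1}{K + r} = \frac{1}{66 - 680} = \frac{1}{-614} = - \frac{1}{614}$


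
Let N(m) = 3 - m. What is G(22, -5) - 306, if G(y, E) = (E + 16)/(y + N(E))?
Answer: -9169/30 ≈ -305.63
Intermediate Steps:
G(y, E) = (16 + E)/(3 + y - E) (G(y, E) = (E + 16)/(y + (3 - E)) = (16 + E)/(3 + y - E))
G(22, -5) - 306 = (16 - 5)/(3 + 22 - 1*(-5)) - 306 = 11/(3 + 22 + 5) - 306 = 11/30 - 306 = -9169/30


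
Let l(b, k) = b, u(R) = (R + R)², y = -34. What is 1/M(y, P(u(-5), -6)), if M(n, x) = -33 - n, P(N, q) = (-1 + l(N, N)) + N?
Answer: 1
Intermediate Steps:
u(R) = 4*R² (u(R) = (2*R)² = 4*R²)
P(N, q) = -1 + 2*N (P(N, q) = (-1 + N) + N = -1 + 2*N)
1/M(y, P(u(-5), -6)) = 1/(-33 - 1*(-34)) = 1/(-33 + 34) = 1/1 = 1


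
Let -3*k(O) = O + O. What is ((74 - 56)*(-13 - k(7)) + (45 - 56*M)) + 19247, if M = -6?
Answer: 19478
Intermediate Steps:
k(O) = -2*O/3 (k(O) = -(O + O)/3 = -2*O/3)
((74 - 56)*(-13 - k(7)) + (45 - 56*M)) + 19247 = ((74 - 56)*(-13 - (-2)*7/3) + (45 - 56*(-6))) + 19247 = (18*(-13 - 1*(-14/3)) + (45 + 336)) + 19247 = (18*(-13 + 14/3) + 381) + 19247 = (18*(-25/3) + 381) + 19247 = (-150 + 381) + 19247 = 231 + 19247 = 19478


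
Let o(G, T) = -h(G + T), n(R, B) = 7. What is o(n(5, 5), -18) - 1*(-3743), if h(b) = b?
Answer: 3754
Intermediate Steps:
o(G, T) = -G - T (o(G, T) = -(G + T) = -G - T)
o(n(5, 5), -18) - 1*(-3743) = (-1*7 - 1*(-18)) - 1*(-3743) = (-7 + 18) + 3743 = 11 + 3743 = 3754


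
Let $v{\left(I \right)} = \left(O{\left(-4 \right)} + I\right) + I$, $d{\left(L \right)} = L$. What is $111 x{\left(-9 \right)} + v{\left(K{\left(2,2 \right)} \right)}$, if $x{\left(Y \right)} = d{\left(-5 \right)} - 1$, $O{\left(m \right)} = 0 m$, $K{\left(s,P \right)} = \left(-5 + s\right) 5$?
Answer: $-696$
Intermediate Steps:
$K{\left(s,P \right)} = -25 + 5 s$
$O{\left(m \right)} = 0$
$x{\left(Y \right)} = -6$ ($x{\left(Y \right)} = -5 - 1 = -6$)
$v{\left(I \right)} = 2 I$ ($v{\left(I \right)} = \left(0 + I\right) + I = I + I = 2 I$)
$111 x{\left(-9 \right)} + v{\left(K{\left(2,2 \right)} \right)} = 111 \left(-6\right) + 2 \left(-25 + 5 \cdot 2\right) = -666 + 2 \left(-25 + 10\right) = -666 + 2 \left(-15\right) = -666 - 30 = -696$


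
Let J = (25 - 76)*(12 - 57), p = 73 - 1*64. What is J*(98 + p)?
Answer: 245565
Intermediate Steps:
p = 9 (p = 73 - 64 = 9)
J = 2295 (J = -51*(-45) = 2295)
J*(98 + p) = 2295*(98 + 9) = 2295*107 = 245565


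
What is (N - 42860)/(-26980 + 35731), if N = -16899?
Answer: -59759/8751 ≈ -6.8288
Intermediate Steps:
(N - 42860)/(-26980 + 35731) = (-16899 - 42860)/(-26980 + 35731) = -59759/8751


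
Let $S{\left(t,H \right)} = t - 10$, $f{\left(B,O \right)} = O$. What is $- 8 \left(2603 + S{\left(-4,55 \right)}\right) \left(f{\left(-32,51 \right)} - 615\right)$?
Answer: $11681568$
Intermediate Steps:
$S{\left(t,H \right)} = -10 + t$ ($S{\left(t,H \right)} = t - 10 = -10 + t$)
$- 8 \left(2603 + S{\left(-4,55 \right)}\right) \left(f{\left(-32,51 \right)} - 615\right) = - 8 \left(2603 - 14\right) \left(51 - 615\right) = - 8 \left(2603 - 14\right) \left(-564\right) = - 8 \cdot 2589 \left(-564\right) = \left(-8\right) \left(-1460196\right) = 11681568$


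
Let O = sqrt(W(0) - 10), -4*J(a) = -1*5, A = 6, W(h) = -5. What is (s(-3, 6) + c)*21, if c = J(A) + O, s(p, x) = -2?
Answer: -63/4 + 21*I*sqrt(15) ≈ -15.75 + 81.333*I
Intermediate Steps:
J(a) = 5/4 (J(a) = -(-1)*5/4 = -1/4*(-5) = 5/4)
O = I*sqrt(15) (O = sqrt(-5 - 10) = sqrt(-15) = I*sqrt(15) ≈ 3.873*I)
c = 5/4 + I*sqrt(15) ≈ 1.25 + 3.873*I
(s(-3, 6) + c)*21 = (-2 + (5/4 + I*sqrt(15)))*21 = (-3/4 + I*sqrt(15))*21 = -63/4 + 21*I*sqrt(15)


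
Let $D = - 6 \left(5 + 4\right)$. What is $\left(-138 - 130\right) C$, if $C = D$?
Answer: $14472$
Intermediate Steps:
$D = -54$ ($D = \left(-6\right) 9 = -54$)
$C = -54$
$\left(-138 - 130\right) C = \left(-138 - 130\right) \left(-54\right) = \left(-268\right) \left(-54\right) = 14472$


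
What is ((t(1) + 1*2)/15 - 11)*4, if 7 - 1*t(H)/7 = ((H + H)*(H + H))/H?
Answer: -568/15 ≈ -37.867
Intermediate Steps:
t(H) = 49 - 28*H (t(H) = 49 - 7*(H + H)*(H + H)/H = 49 - 7*(2*H)*(2*H)/H = 49 - 7*4*H²/H = 49 - 28*H)
((t(1) + 1*2)/15 - 11)*4 = (((49 - 28*1) + 1*2)/15 - 11)*4 = (((49 - 28) + 2)*(1/15) - 11)*4 = ((21 + 2)*(1/15) - 11)*4 = (23*(1/15) - 11)*4 = (23/15 - 11)*4 = -142/15*4 = -568/15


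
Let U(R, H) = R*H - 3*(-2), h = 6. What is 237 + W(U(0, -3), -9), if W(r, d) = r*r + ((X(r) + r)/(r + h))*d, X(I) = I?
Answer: 264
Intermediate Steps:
U(R, H) = 6 + H*R (U(R, H) = H*R + 6 = 6 + H*R)
W(r, d) = r² + 2*d*r/(6 + r) (W(r, d) = r*r + ((r + r)/(r + 6))*d = r² + ((2*r)/(6 + r))*d = r² + (2*r/(6 + r))*d = r² + 2*d*r/(6 + r))
237 + W(U(0, -3), -9) = 237 + (6 - 3*0)*((6 - 3*0)² + 2*(-9) + 6*(6 - 3*0))/(6 + (6 - 3*0)) = 237 + (6 + 0)*((6 + 0)² - 18 + 6*(6 + 0))/(6 + (6 + 0)) = 237 + 6*(6² - 18 + 6*6)/(6 + 6) = 237 + 6*(36 - 18 + 36)/12 = 237 + 6*(1/12)*54 = 237 + 27 = 264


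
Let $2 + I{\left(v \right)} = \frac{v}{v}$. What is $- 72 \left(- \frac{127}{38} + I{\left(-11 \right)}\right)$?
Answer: $\frac{5940}{19} \approx 312.63$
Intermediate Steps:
$I{\left(v \right)} = -1$ ($I{\left(v \right)} = -2 + \frac{v}{v} = -2 + 1 = -1$)
$- 72 \left(- \frac{127}{38} + I{\left(-11 \right)}\right) = - 72 \left(- \frac{127}{38} - 1\right) = \left(-72\right) \left(- \frac{165}{38}\right) = \frac{5940}{19}$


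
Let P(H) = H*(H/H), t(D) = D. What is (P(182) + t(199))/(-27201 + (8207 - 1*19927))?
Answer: -381/38921 ≈ -0.0097891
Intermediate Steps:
P(H) = H (P(H) = H*1 = H)
(P(182) + t(199))/(-27201 + (8207 - 1*19927)) = (182 + 199)/(-27201 + (8207 - 1*19927)) = 381/(-27201 + (8207 - 19927)) = 381/(-27201 - 11720) = 381/(-38921) = 381*(-1/38921) = -381/38921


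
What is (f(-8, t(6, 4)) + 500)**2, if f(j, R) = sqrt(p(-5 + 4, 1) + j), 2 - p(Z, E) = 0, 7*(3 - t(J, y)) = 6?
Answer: (500 + I*sqrt(6))**2 ≈ 2.4999e+5 + 2449.0*I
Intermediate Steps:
t(J, y) = 15/7 (t(J, y) = 3 - 1/7*6 = 3 - 6/7 = 15/7)
p(Z, E) = 2 (p(Z, E) = 2 - 1*0 = 2 + 0 = 2)
f(j, R) = sqrt(2 + j)
(f(-8, t(6, 4)) + 500)**2 = (sqrt(2 - 8) + 500)**2 = (sqrt(-6) + 500)**2 = (I*sqrt(6) + 500)**2 = (500 + I*sqrt(6))**2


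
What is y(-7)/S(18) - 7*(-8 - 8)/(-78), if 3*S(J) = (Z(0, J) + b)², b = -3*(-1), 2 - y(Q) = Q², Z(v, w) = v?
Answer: -667/39 ≈ -17.103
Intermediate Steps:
y(Q) = 2 - Q²
b = 3
S(J) = 3 (S(J) = (0 + 3)²/3 = (⅓)*3² = (⅓)*9 = 3)
y(-7)/S(18) - 7*(-8 - 8)/(-78) = (2 - 1*(-7)²)/3 - 7*(-8 - 8)/(-78) = (2 - 1*49)*(⅓) - 7*(-16)*(-1/78) = (2 - 49)*(⅓) + 112*(-1/78) = -47*⅓ - 56/39 = -47/3 - 56/39 = -667/39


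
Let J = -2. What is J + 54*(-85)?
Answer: -4592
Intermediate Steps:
J + 54*(-85) = -2 + 54*(-85) = -2 - 4590 = -4592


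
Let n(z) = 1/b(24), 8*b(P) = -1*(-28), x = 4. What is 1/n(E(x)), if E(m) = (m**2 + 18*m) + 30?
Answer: 7/2 ≈ 3.5000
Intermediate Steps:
b(P) = 7/2 (b(P) = (-1*(-28))/8 = (1/8)*28 = 7/2)
E(m) = 30 + m**2 + 18*m
n(z) = 2/7 (n(z) = 1/(7/2) = 2/7)
1/n(E(x)) = 1/(2/7) = 7/2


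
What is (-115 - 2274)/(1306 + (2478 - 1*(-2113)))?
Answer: -2389/5897 ≈ -0.40512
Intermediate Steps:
(-115 - 2274)/(1306 + (2478 - 1*(-2113))) = -2389/(1306 + (2478 + 2113)) = -2389/(1306 + 4591) = -2389/5897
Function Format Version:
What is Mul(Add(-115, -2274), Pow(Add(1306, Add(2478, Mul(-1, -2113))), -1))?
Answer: Rational(-2389, 5897) ≈ -0.40512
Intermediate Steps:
Mul(Add(-115, -2274), Pow(Add(1306, Add(2478, Mul(-1, -2113))), -1)) = Mul(-2389, Pow(Add(1306, Add(2478, 2113)), -1)) = Mul(-2389, Pow(Add(1306, 4591), -1)) = Mul(-2389, Pow(5897, -1)) = Mul(-2389, Rational(1, 5897)) = Rational(-2389, 5897)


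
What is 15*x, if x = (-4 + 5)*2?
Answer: 30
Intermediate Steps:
x = 2 (x = 1*2 = 2)
15*x = 15*2 = 30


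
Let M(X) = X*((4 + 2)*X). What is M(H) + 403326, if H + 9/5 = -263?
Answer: 20601006/25 ≈ 8.2404e+5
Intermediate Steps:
H = -1324/5 (H = -9/5 - 263 = -1324/5 ≈ -264.80)
M(X) = 6*X² (M(X) = X*(6*X) = 6*X²)
M(H) + 403326 = 6*(-1324/5)² + 403326 = 6*(1752976/25) + 403326 = 10517856/25 + 403326 = 20601006/25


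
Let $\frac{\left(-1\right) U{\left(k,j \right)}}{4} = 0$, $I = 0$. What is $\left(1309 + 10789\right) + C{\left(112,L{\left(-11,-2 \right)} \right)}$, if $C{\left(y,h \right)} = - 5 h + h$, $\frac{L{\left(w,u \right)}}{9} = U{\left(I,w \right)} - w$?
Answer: $11702$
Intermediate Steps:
$U{\left(k,j \right)} = 0$ ($U{\left(k,j \right)} = \left(-4\right) 0 = 0$)
$L{\left(w,u \right)} = - 9 w$ ($L{\left(w,u \right)} = 9 \left(0 - w\right) = 9 \left(- w\right) = - 9 w$)
$C{\left(y,h \right)} = - 4 h$
$\left(1309 + 10789\right) + C{\left(112,L{\left(-11,-2 \right)} \right)} = \left(1309 + 10789\right) - 4 \left(\left(-9\right) \left(-11\right)\right) = 12098 - 396 = 11702$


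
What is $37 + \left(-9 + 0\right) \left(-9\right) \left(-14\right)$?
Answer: $-1097$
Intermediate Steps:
$37 + \left(-9 + 0\right) \left(-9\right) \left(-14\right) = 37 + \left(-9\right) \left(-9\right) \left(-14\right) = 37 + 81 \left(-14\right) = 37 - 1134 = -1097$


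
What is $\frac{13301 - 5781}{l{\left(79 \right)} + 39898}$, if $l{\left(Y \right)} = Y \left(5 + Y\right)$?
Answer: $\frac{3760}{23267} \approx 0.1616$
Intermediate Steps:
$\frac{13301 - 5781}{l{\left(79 \right)} + 39898} = \frac{13301 - 5781}{79 \left(5 + 79\right) + 39898} = \frac{7520}{79 \cdot 84 + 39898} = \frac{7520}{6636 + 39898} = \frac{7520}{46534} = 7520 \cdot \frac{1}{46534} = \frac{3760}{23267}$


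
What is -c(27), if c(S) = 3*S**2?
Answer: -2187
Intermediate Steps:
-c(27) = -3*27**2 = -3*729 = -1*2187 = -2187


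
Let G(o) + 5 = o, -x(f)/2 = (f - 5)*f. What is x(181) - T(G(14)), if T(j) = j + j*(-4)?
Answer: -63685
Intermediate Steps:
x(f) = -2*f*(-5 + f) (x(f) = -2*(f - 5)*f = -2*(-5 + f)*f = -2*f*(-5 + f))
G(o) = -5 + o
T(j) = -3*j (T(j) = j - 4*j = -3*j)
x(181) - T(G(14)) = 2*181*(5 - 1*181) - (-3)*(-5 + 14) = 2*181*(5 - 181) - (-3)*9 = 2*181*(-176) - 1*(-27) = -63712 + 27 = -63685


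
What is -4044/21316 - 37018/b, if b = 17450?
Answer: -107455436/46495525 ≈ -2.3111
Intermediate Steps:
-4044/21316 - 37018/b = -4044/21316 - 37018/17450 = -4044*1/21316 - 37018*1/17450 = -1011/5329 - 18509/8725 = -107455436/46495525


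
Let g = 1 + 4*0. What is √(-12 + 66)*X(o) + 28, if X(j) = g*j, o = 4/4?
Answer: 28 + 3*√6 ≈ 35.348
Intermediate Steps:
g = 1 (g = 1 + 0 = 1)
o = 1 (o = 4*(¼) = 1)
X(j) = j (X(j) = 1*j = j)
√(-12 + 66)*X(o) + 28 = √(-12 + 66)*1 + 28 = √54*1 + 28 = (3*√6)*1 + 28 = 3*√6 + 28 = 28 + 3*√6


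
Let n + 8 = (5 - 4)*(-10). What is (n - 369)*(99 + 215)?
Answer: -121518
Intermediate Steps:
n = -18 (n = -8 + (5 - 4)*(-10) = -8 + 1*(-10) = -8 - 10 = -18)
(n - 369)*(99 + 215) = (-18 - 369)*(99 + 215) = -387*314 = -121518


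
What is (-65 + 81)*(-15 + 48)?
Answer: 528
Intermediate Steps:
(-65 + 81)*(-15 + 48) = 16*33 = 528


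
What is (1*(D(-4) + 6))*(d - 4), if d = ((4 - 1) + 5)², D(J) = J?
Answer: 120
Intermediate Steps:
d = 64 (d = (3 + 5)² = 8² = 64)
(1*(D(-4) + 6))*(d - 4) = (1*(-4 + 6))*(64 - 4) = (1*2)*60 = 2*60 = 120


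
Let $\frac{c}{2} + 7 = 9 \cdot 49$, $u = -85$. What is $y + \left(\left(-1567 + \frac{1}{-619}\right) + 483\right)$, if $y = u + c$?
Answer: $- \frac{186320}{619} \approx -301.0$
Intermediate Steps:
$c = 868$ ($c = -14 + 2 \cdot 9 \cdot 49 = -14 + 2 \cdot 441 = -14 + 882 = 868$)
$y = 783$ ($y = -85 + 868 = 783$)
$y + \left(\left(-1567 + \frac{1}{-619}\right) + 483\right) = 783 + \left(\left(-1567 + \frac{1}{-619}\right) + 483\right) = 783 + \left(\left(-1567 - \frac{1}{619}\right) + 483\right) = 783 + \left(- \frac{969974}{619} + 483\right) = 783 - \frac{670997}{619} = - \frac{186320}{619}$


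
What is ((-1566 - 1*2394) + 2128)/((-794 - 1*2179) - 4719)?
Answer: 458/1923 ≈ 0.23817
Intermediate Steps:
((-1566 - 1*2394) + 2128)/((-794 - 1*2179) - 4719) = ((-1566 - 2394) + 2128)/((-794 - 2179) - 4719) = (-3960 + 2128)/(-2973 - 4719) = -1832/(-7692) = -1832*(-1/7692) = 458/1923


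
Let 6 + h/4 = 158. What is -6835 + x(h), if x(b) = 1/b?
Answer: -4155679/608 ≈ -6835.0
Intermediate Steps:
h = 608 (h = -24 + 4*158 = -24 + 632 = 608)
-6835 + x(h) = -6835 + 1/608 = -4155679/608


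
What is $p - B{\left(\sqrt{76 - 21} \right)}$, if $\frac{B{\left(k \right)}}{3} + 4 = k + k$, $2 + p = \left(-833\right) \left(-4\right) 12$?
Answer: $39994 - 6 \sqrt{55} \approx 39950.0$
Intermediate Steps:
$p = 39982$ ($p = -2 + \left(-833\right) \left(-4\right) 12 = -2 + 3332 \cdot 12 = -2 + 39984 = 39982$)
$B{\left(k \right)} = -12 + 6 k$ ($B{\left(k \right)} = -12 + 3 \left(k + k\right) = -12 + 3 \cdot 2 k = -12 + 6 k$)
$p - B{\left(\sqrt{76 - 21} \right)} = 39982 - \left(-12 + 6 \sqrt{76 - 21}\right) = 39982 - \left(-12 + 6 \sqrt{55}\right) = 39982 + \left(12 - 6 \sqrt{55}\right) = 39994 - 6 \sqrt{55}$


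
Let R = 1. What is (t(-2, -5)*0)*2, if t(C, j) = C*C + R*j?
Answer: 0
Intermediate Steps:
t(C, j) = j + C² (t(C, j) = C*C + 1*j = C² + j = j + C²)
(t(-2, -5)*0)*2 = ((-5 + (-2)²)*0)*2 = ((-5 + 4)*0)*2 = -1*0*2 = 0*2 = 0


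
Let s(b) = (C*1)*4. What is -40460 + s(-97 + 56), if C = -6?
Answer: -40484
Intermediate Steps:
s(b) = -24 (s(b) = -6*1*4 = -6*4 = -24)
-40460 + s(-97 + 56) = -40460 - 24 = -40484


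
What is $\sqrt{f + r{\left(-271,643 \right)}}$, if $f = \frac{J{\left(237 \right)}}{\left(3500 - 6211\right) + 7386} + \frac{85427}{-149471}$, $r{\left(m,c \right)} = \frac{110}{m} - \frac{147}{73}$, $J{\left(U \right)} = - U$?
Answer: $\frac{9 i \sqrt{287058801416167777089401}}{2764780781455} \approx 1.7441 i$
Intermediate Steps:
$r{\left(m,c \right)} = - \frac{147}{73} + \frac{110}{m}$ ($r{\left(m,c \right)} = \frac{110}{m} - \frac{147}{73} = - \frac{147}{73} + \frac{110}{m}$)
$f = - \frac{434795852}{698776925}$ ($f = \frac{\left(-1\right) 237}{\left(3500 - 6211\right) + 7386} + \frac{85427}{-149471} = - \frac{237}{-2711 + 7386} + 85427 \left(- \frac{1}{149471}\right) = - \frac{237}{4675} - \frac{85427}{149471} = - \frac{434795852}{698776925} \approx -0.62222$)
$\sqrt{f + r{\left(-271,643 \right)}} = \sqrt{- \frac{434795852}{698776925} - \left(\frac{147}{73} - \frac{110}{-271}\right)} = \sqrt{- \frac{434795852}{698776925} + \left(- \frac{147}{73} + 110 \left(- \frac{1}{271}\right)\right)} = \sqrt{- \frac{434795852}{698776925} - \frac{47867}{19783}} = \sqrt{- \frac{42049921409091}{13823903907275}} = \frac{9 i \sqrt{287058801416167777089401}}{2764780781455}$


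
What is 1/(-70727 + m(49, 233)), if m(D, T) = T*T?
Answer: -1/16438 ≈ -6.0835e-5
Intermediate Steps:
m(D, T) = T²
1/(-70727 + m(49, 233)) = 1/(-70727 + 233²) = 1/(-70727 + 54289) = 1/(-16438) = -1/16438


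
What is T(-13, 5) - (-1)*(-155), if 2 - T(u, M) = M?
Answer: -158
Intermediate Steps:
T(u, M) = 2 - M
T(-13, 5) - (-1)*(-155) = (2 - 1*5) - (-1)*(-155) = (2 - 5) - 1*155 = -3 - 155 = -158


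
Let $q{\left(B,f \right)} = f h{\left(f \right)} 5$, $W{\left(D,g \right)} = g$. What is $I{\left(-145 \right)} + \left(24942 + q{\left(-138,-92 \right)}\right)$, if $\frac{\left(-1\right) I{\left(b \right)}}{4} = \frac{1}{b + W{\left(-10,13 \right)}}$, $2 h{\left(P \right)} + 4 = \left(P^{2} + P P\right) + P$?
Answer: $- \frac{126931793}{33} \approx -3.8464 \cdot 10^{6}$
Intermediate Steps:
$h{\left(P \right)} = -2 + P^{2} + \frac{P}{2}$ ($h{\left(P \right)} = -2 + \frac{\left(P^{2} + P P\right) + P}{2} = -2 + \frac{\left(P^{2} + P^{2}\right) + P}{2} = -2 + \frac{2 P^{2} + P}{2} = -2 + \frac{P + 2 P^{2}}{2} = -2 + \left(P^{2} + \frac{P}{2}\right) = -2 + P^{2} + \frac{P}{2}$)
$I{\left(b \right)} = - \frac{4}{13 + b}$ ($I{\left(b \right)} = - \frac{4}{b + 13} = - \frac{4}{13 + b}$)
$q{\left(B,f \right)} = 5 f \left(-2 + f^{2} + \frac{f}{2}\right)$ ($q{\left(B,f \right)} = f \left(-2 + f^{2} + \frac{f}{2}\right) 5 = 5 f \left(-2 + f^{2} + \frac{f}{2}\right)$)
$I{\left(-145 \right)} + \left(24942 + q{\left(-138,-92 \right)}\right) = - \frac{4}{13 - 145} + \left(24942 + \frac{5}{2} \left(-92\right) \left(-4 - 92 + 2 \left(-92\right)^{2}\right)\right) = - \frac{4}{-132} + \left(24942 + \frac{5}{2} \left(-92\right) \left(-4 - 92 + 2 \cdot 8464\right)\right) = \left(-4\right) \left(- \frac{1}{132}\right) + \left(24942 + \frac{5}{2} \left(-92\right) \left(-4 - 92 + 16928\right)\right) = \frac{1}{33} + \left(24942 + \frac{5}{2} \left(-92\right) 16832\right) = \frac{1}{33} + \left(24942 - 3871360\right) = \frac{1}{33} - 3846418 = - \frac{126931793}{33}$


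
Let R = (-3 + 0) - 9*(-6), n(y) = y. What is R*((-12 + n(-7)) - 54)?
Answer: -3723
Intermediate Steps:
R = 51 (R = -3 + 54 = 51)
R*((-12 + n(-7)) - 54) = 51*((-12 - 7) - 54) = 51*(-19 - 54) = 51*(-73) = -3723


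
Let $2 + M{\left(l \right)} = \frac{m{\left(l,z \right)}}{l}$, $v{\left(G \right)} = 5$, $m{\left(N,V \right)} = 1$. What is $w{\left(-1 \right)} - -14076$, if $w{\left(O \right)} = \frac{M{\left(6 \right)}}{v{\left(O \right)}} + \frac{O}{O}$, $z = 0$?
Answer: $\frac{422299}{30} \approx 14077.0$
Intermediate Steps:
$M{\left(l \right)} = -2 + \frac{1}{l}$ ($M{\left(l \right)} = -2 + 1 \frac{1}{l} = -2 + \frac{1}{l}$)
$w{\left(O \right)} = \frac{19}{30}$ ($w{\left(O \right)} = \frac{-2 + \frac{1}{6}}{5} + \frac{O}{O} = \left(-2 + \frac{1}{6}\right) \frac{1}{5} + 1 = \left(- \frac{11}{6}\right) \frac{1}{5} + 1 = - \frac{11}{30} + 1 = \frac{19}{30}$)
$w{\left(-1 \right)} - -14076 = \frac{19}{30} - -14076 = \frac{19}{30} + 14076 = \frac{422299}{30}$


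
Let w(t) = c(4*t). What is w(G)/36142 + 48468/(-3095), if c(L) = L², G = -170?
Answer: -9429484/3289985 ≈ -2.8661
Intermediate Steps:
w(t) = 16*t² (w(t) = (4*t)² = 16*t²)
w(G)/36142 + 48468/(-3095) = (16*(-170)²)/36142 + 48468/(-3095) = (16*28900)*(1/36142) + 48468*(-1/3095) = 462400*(1/36142) - 48468/3095 = 13600/1063 - 48468/3095 = -9429484/3289985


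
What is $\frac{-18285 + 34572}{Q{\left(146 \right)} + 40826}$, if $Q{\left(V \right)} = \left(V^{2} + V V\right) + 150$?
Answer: $\frac{16287}{83608} \approx 0.1948$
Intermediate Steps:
$Q{\left(V \right)} = 150 + 2 V^{2}$ ($Q{\left(V \right)} = \left(V^{2} + V^{2}\right) + 150 = 2 V^{2} + 150 = 150 + 2 V^{2}$)
$\frac{-18285 + 34572}{Q{\left(146 \right)} + 40826} = \frac{-18285 + 34572}{\left(150 + 2 \cdot 146^{2}\right) + 40826} = \frac{16287}{\left(150 + 2 \cdot 21316\right) + 40826} = \frac{16287}{\left(150 + 42632\right) + 40826} = \frac{16287}{42782 + 40826} = \frac{16287}{83608}$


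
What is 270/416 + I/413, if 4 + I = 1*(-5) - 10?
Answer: 51803/85904 ≈ 0.60303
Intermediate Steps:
I = -19 (I = -4 + (1*(-5) - 10) = -4 + (-5 - 10) = -4 - 15 = -19)
270/416 + I/413 = 270/416 - 19/413 = 270*(1/416) - 19*1/413 = 135/208 - 19/413 = 51803/85904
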